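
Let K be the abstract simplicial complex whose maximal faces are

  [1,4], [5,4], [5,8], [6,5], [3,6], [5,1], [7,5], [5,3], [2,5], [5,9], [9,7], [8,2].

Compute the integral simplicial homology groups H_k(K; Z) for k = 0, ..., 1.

We work with the vertex ordering 1 < 2 < 3 < 4 < 5 < 6 < 7 < 8 < 9. The simplices of K, each written with vertices in increasing order, are:

  0-simplices (9): [1], [2], [3], [4], [5], [6], [7], [8], [9]
  1-simplices (12): [1,4], [1,5], [2,5], [2,8], [3,5], [3,6], [4,5], [5,6], [5,7], [5,8], [5,9], [7,9]

so the chain groups are C_0 ≅ Z^9, C_1 ≅ Z^12.

∂_1: C_1 → C_0 is given by ∂[p,q] = [q] − [p].
This gives a 9×12 integer matrix of rank 8; reducing to Smith normal form yields diagonal entries (1,1,1,1,1,1,1,1).

From H_k ≅ ker(∂_k) / im(∂_{k+1}) we obtain:

  H_0: rank C_0 − rank ∂_1 = 9 − 8 = 1, and the invariant factors of ∂_1 are all 1, so H_0 = Z.
  H_1: rank ker ∂_1 − rank ∂_2 = (12 − 8) − 0 = 4, and there is no ∂_2, so H_1 = Z^4.

H_0 ≅ Z,  H_1 ≅ Z^4.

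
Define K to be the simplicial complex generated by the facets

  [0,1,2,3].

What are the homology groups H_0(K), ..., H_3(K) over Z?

H_0 = Z,  H_1 = 0,  H_2 = 0,  H_3 = 0.

Order the vertices as 0 < 1 < 2 < 3. Listing each simplex with vertices in this order, K has dimension 3 with simplices:

  0-simplices (4): [0], [1], [2], [3]
  1-simplices (6): [0,1], [0,2], [0,3], [1,2], [1,3], [2,3]
  2-simplices (4): [0,1,2], [0,1,3], [0,2,3], [1,2,3]
  3-simplices (1): [0,1,2,3]

Hence C_0 ≅ Z^4, C_1 ≅ Z^6, C_2 ≅ Z^4, C_3 ≅ Z^1.

The boundary map ∂_1: C_1 → C_0 is given by ∂[p,q] = [q] − [p]. For instance
  ∂[1,3] = [3] − [1].
The resulting 4×6 matrix has rank 3, and its Smith normal form has invariant factors (1,1,1).

Boundary ∂_2: C_2 → C_1 acts by ∂[p,q,r] = [q,r] − [p,r] + [p,q]. For instance
  ∂[1,2,3] = [2,3] − [1,3] + [1,2],
  ∂[0,1,2] = [1,2] − [0,2] + [0,1].
The resulting 6×4 matrix has rank 3, and its Smith normal form has invariant factors (1,1,1).

The boundary map ∂_3: C_3 → C_2 sends each 3-simplex σ to the alternating sum Σ_i (−1)^i (σ with its i-th vertex removed). For instance
  ∂[0,1,2,3] = [1,2,3] − [0,2,3] + [0,1,3] − [0,1,2].
This gives a 4×1 integer matrix of rank 1; reducing to Smith normal form yields diagonal entries (1).

Reading off H_k = ker ∂_k / im ∂_{k+1}:

  H_0: rank C_0 − rank ∂_1 = 4 − 3 = 1, and the invariant factors of ∂_1 are all 1, so H_0 ≅ Z.
  H_1: rank ker ∂_1 − rank ∂_2 = (6 − 3) − 3 = 0, and the invariant factors of ∂_2 are all 1, so H_1 ≅ 0.
  H_2: rank ker ∂_2 − rank ∂_3 = (4 − 3) − 1 = 0, and the invariant factors of ∂_3 are all 1, so H_2 ≅ 0.
  H_3: rank ker ∂_3 − rank ∂_4 = (1 − 1) − 0 = 0, and there is no ∂_4, so H_3 ≅ 0.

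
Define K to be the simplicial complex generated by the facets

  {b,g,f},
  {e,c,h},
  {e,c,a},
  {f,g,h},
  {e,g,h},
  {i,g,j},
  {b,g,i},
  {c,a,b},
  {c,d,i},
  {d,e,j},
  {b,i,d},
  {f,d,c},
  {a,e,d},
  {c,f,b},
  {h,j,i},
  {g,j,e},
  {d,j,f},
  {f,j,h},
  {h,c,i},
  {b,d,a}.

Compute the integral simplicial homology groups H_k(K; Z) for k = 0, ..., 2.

H_0 = Z,  H_1 = Z ⊕ Z/2Z,  H_2 = 0.

Fix the vertex order a < b < c < d < e < f < g < h < i < j and write every simplex with vertices in increasing order. Then dim K = 2 and the simplices of K are:

  0-simplices (10): a, b, c, d, e, f, g, h, i, j
  1-simplices (30): ab, ac, ad, ae, bc, bd, bf, bg, bi, cd, ce, cf, ch, ci, de, df, di, dj, eg, eh, ej, fg, fh, fj, gh, gi, gj, hi, hj, ij
  2-simplices (20): abc, abd, ace, ade, bcf, bdi, bfg, bgi, cdf, cdi, ceh, chi, dej, dfj, egh, egj, fgh, fhj, gij, hij

giving chain groups C_0 ≅ Z^10, C_1 ≅ Z^30, C_2 ≅ Z^20.

The boundary map ∂_1: C_1 → C_0 is given by ∂[p,q] = [q] − [p]. For instance
  ∂ac = c − a.
The resulting 10×30 matrix has rank 9, and its Smith normal form has invariant factors (1,1,1,1,1,1,1,1,1).

The boundary map ∂_2: C_2 → C_1 sends each 2-simplex [p,q,r] to [q,r] − [p,r] + [p,q]. For instance
  ∂dej = ej − dj + de,
  ∂ade = de − ae + ad.
The 30×20 boundary matrix has rank 20 and Smith normal form diag(1,1,1,1,1,1,1,1,1,1,1,1,1,1,1,1,1,1,1,2).

Now H_k = ker ∂_k / im ∂_{k+1}, so:

  H_0: rank C_0 − rank ∂_1 = 10 − 9 = 1, and the invariant factors of ∂_1 are all 1, so H_0 = Z.
  H_1: rank ker ∂_1 − rank ∂_2 = (30 − 9) − 20 = 1, and ∂_2 has invariant factor 2 > 1, so H_1 = Z ⊕ Z/2Z.
  H_2: rank ker ∂_2 − rank ∂_3 = (20 − 20) − 0 = 0, and there is no ∂_3, so H_2 = 0.

As a check, the Euler characteristic is 10 − 30 + 20 = 0, which agrees with 1 − 1 + 0 = 0.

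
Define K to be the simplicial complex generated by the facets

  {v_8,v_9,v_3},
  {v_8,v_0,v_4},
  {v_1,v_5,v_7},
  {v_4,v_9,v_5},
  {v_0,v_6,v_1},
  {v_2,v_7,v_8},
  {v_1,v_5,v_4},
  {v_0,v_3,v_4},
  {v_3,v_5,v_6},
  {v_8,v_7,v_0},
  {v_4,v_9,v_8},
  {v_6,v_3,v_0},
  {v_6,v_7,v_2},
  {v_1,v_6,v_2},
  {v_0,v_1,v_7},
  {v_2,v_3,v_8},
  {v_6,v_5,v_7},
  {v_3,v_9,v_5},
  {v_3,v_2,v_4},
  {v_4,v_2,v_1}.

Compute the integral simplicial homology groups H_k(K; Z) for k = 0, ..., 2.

H_0 = Z,  H_1 = Z ⊕ Z/2Z,  H_2 = 0.

K has 10 vertices, 30 edges, 20 triangles.
rank ∂_0 = 0, rank ∂_1 = 9 ⇒ b_0 = 10 − 0 − 9 = 1; all invariant factors of ∂_1 are 1 so no torsion. So H_0 ≅ Z.
rank ∂_1 = 9, rank ∂_2 = 20 ⇒ b_1 = 30 − 9 − 20 = 1; ∂_2 has invariant factor(s) [2] giving torsion. So H_1 ≅ Z ⊕ Z/2Z.
rank ∂_2 = 20, rank ∂_3 = 0 ⇒ b_2 = 20 − 20 − 0 = 0. So H_2 ≅ 0.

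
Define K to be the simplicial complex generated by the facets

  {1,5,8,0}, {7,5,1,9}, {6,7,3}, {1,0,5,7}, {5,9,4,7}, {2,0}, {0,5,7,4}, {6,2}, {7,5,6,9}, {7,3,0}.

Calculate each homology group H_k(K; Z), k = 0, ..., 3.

Order the vertices as 0 < 1 < 2 < 3 < 4 < 5 < 6 < 7 < 8 < 9. Listing each simplex with vertices in this order, K has dimension 3 with simplices:

  0-simplices (10): [0], [1], [2], [3], [4], [5], [6], [7], [8], [9]
  1-simplices (24): (24 of them)
  2-simplices (20): (20 of them)
  3-simplices (6): [0,1,5,7], [0,1,5,8], [0,4,5,7], [1,5,7,9], [4,5,7,9], [5,6,7,9]

giving chain groups C_0 ≅ Z^10, C_1 ≅ Z^24, C_2 ≅ Z^20, C_3 ≅ Z^6.

∂_1: C_1 → C_0 sends each edge [p,q] (with p < q) to q − p. For instance
  ∂[7,9] = [9] − [7].
As a 10×24 matrix over Z this has rank 9, with invariant factors (1,1,1,1,1,1,1,1,1).

Boundary ∂_2: C_2 → C_1 maps a triangle to the signed sum of its edges. For instance
  ∂[5,7,9] = [7,9] − [5,9] + [5,7],
  ∂[5,6,9] = [6,9] − [5,9] + [5,6].
The resulting 24×20 matrix has rank 14, and its Smith normal form has invariant factors (1,1,1,1,1,1,1,1,1,1,1,1,1,1).

The boundary map ∂_3: C_3 → C_2 sends each 3-simplex σ to the alternating sum Σ_i (−1)^i (σ with its i-th vertex removed). For instance
  ∂[0,1,5,8] = [1,5,8] − [0,5,8] + [0,1,8] − [0,1,5],
  ∂[1,5,7,9] = [5,7,9] − [1,7,9] + [1,5,9] − [1,5,7].
This gives a 20×6 integer matrix of rank 6; reducing to Smith normal form yields diagonal entries (1,1,1,1,1,1).

Reading off H_k = ker ∂_k / im ∂_{k+1}:

  H_0: rank C_0 − rank ∂_1 = 10 − 9 = 1, and the invariant factors of ∂_1 are all 1, so H_0 = Z.
  H_1: rank ker ∂_1 − rank ∂_2 = (24 − 9) − 14 = 1, and the invariant factors of ∂_2 are all 1, so H_1 = Z.
  H_2: rank ker ∂_2 − rank ∂_3 = (20 − 14) − 6 = 0, and the invariant factors of ∂_3 are all 1, so H_2 = 0.
  H_3: rank ker ∂_3 − rank ∂_4 = (6 − 6) − 0 = 0, and there is no ∂_4, so H_3 = 0.

As a check, the Euler characteristic is 10 − 24 + 20 − 6 = 0, which agrees with 1 − 1 + 0 − 0 = 0.

H_0 ≅ Z,  H_1 ≅ Z,  H_2 = 0,  H_3 = 0.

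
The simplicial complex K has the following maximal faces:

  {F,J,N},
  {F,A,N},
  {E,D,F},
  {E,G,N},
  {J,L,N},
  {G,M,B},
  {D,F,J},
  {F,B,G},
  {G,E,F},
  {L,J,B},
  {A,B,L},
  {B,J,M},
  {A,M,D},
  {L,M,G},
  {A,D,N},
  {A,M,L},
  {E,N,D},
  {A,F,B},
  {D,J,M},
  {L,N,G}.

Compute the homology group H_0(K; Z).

H_0 ≅ Z.

Order the vertices as A < B < D < E < F < G < J < L < M < N. Listing each simplex with vertices in this order, K has dimension 2 with simplices:

  0-simplices (10): A, B, D, E, F, G, J, L, M, N
  1-simplices (30): AB, AD, AF, AL, AM, AN, BF, BG, BJ, BL, BM, DE, DF, DJ, DM, DN, EF, EG, EN, FG, FJ, FN, GL, GM, GN, JL, JM, JN, LM, LN
  2-simplices (20): ABF, ABL, ADM, ADN, AFN, ALM, BFG, BGM, BJL, BJM, DEF, DEN, DFJ, DJM, EFG, EGN, FJN, GLM, GLN, JLN

giving chain groups C_0 ≅ Z^10, C_1 ≅ Z^30, C_2 ≅ Z^20.

The boundary map ∂_1: C_1 → C_0 is given by ∂[p,q] = [q] − [p]. For instance
  ∂FJ = J − F.
As a 10×30 matrix over Z this has rank 9, with invariant factors (1,1,1,1,1,1,1,1,1).

The boundary map ∂_2: C_2 → C_1 maps a triangle to the signed sum of its edges. For instance
  ∂AFN = FN − AN + AF,
  ∂BJL = JL − BL + BJ.
The 30×20 boundary matrix has rank 20 and Smith normal form diag(1,1,1,1,1,1,1,1,1,1,1,1,1,1,1,1,1,1,1,2).

Now H_k = ker ∂_k / im ∂_{k+1}, so:

  H_0: rank C_0 − rank ∂_1 = 10 − 9 = 1, and the invariant factors of ∂_1 are all 1, so H_0 = Z.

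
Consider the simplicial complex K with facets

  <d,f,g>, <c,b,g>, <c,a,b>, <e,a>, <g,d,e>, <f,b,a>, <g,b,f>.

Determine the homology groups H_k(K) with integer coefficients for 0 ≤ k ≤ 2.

H_0 ≅ Z,  H_1 ≅ Z,  H_2 = 0.

We work with the vertex ordering a < b < c < d < e < f < g. The simplices of K, each written with vertices in increasing order, are:

  0-simplices (7): a, b, c, d, e, f, g
  1-simplices (13): ab, ac, ae, af, bc, bf, bg, cg, de, df, dg, eg, fg
  2-simplices (6): abc, abf, bcg, bfg, deg, dfg

Hence C_0 ≅ Z^7, C_1 ≅ Z^13, C_2 ≅ Z^6.

∂_1: C_1 → C_0 sends each edge [p,q] (with p < q) to q − p.
The 7×13 boundary matrix has rank 6 and Smith normal form diag(1,1,1,1,1,1).

∂_2: C_2 → C_1 maps a triangle to the signed sum of its edges. For instance
  ∂abc = bc − ac + ab,
  ∂deg = eg − dg + de.
This gives a 13×6 integer matrix of rank 6; reducing to Smith normal form yields diagonal entries (1,1,1,1,1,1).

Reading off H_k = ker ∂_k / im ∂_{k+1}:

  H_0: rank C_0 − rank ∂_1 = 7 − 6 = 1, and the invariant factors of ∂_1 are all 1, so H_0 = Z.
  H_1: rank ker ∂_1 − rank ∂_2 = (13 − 6) − 6 = 1, and the invariant factors of ∂_2 are all 1, so H_1 = Z.
  H_2: rank ker ∂_2 − rank ∂_3 = (6 − 6) − 0 = 0, and there is no ∂_3, so H_2 = 0.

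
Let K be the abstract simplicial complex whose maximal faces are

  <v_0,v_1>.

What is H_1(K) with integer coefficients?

K has 2 vertices, 1 edge.
rank ∂_1 = 1, rank ∂_2 = 0 ⇒ b_1 = 1 − 1 − 0 = 0. So H_1 = 0.

H_1 ≅ 0.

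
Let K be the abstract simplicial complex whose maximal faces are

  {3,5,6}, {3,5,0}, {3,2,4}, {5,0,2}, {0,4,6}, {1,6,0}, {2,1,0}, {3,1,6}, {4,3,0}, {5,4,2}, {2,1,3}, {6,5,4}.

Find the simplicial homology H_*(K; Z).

H_0 ≅ Z,  H_1 ≅ Z_2,  H_2 = 0.

We work with the vertex ordering 0 < 1 < 2 < 3 < 4 < 5 < 6. The simplices of K, each written with vertices in increasing order, are:

  0-simplices (7): [0], [1], [2], [3], [4], [5], [6]
  1-simplices (18): [0,1], [0,2], [0,3], [0,4], [0,5], [0,6], [1,2], [1,3], [1,6], [2,3], [2,4], [2,5], [3,4], [3,5], [3,6], [4,5], [4,6], [5,6]
  2-simplices (12): [0,1,2], [0,1,6], [0,2,5], [0,3,4], [0,3,5], [0,4,6], [1,2,3], [1,3,6], [2,3,4], [2,4,5], [3,5,6], [4,5,6]

Hence C_0 ≅ Z^7, C_1 ≅ Z^18, C_2 ≅ Z^12.

∂_1: C_1 → C_0 is given by ∂[p,q] = [q] − [p].
The 7×18 boundary matrix has rank 6 and Smith normal form diag(1,1,1,1,1,1).

The boundary map ∂_2: C_2 → C_1 sends each 2-simplex [p,q,r] to [q,r] − [p,r] + [p,q]. For instance
  ∂[0,2,5] = [2,5] − [0,5] + [0,2],
  ∂[0,1,2] = [1,2] − [0,2] + [0,1].
The resulting 18×12 matrix has rank 12, and its Smith normal form has invariant factors (1,1,1,1,1,1,1,1,1,1,1,2).

Reading off H_k = ker ∂_k / im ∂_{k+1}:

  H_0: rank C_0 − rank ∂_1 = 7 − 6 = 1, and the invariant factors of ∂_1 are all 1, so H_0 = Z.
  H_1: rank ker ∂_1 − rank ∂_2 = (18 − 6) − 12 = 0, and ∂_2 has invariant factor 2 > 1, so H_1 = Z_2.
  H_2: rank ker ∂_2 − rank ∂_3 = (12 − 12) − 0 = 0, and there is no ∂_3, so H_2 = 0.

(K is a triangulation of the real projective plane RP^2.)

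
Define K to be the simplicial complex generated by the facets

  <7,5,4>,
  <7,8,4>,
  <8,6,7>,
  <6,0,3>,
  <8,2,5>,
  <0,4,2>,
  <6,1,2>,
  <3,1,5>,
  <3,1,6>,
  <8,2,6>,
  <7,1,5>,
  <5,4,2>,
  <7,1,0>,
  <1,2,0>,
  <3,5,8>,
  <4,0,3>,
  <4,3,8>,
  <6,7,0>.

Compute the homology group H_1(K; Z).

Fix the vertex order 0 < 1 < 2 < 3 < 4 < 5 < 6 < 7 < 8 and write every simplex with vertices in increasing order. Then dim K = 2 and the simplices of K are:

  0-simplices (9): [0], [1], [2], [3], [4], [5], [6], [7], [8]
  1-simplices (27): (27 of them)
  2-simplices (18): [0,1,2], [0,1,7], [0,2,4], [0,3,4], [0,3,6], [0,6,7], [1,2,6], [1,3,5], [1,3,6], [1,5,7], [2,4,5], [2,5,8], [2,6,8], [3,4,8], [3,5,8], [4,5,7], [4,7,8], [6,7,8]

so the chain groups are C_0 ≅ Z^9, C_1 ≅ Z^27, C_2 ≅ Z^18.

∂_1: C_1 → C_0 sends each edge [p,q] (with p < q) to q − p.
The resulting 9×27 matrix has rank 8, and its Smith normal form has invariant factors (1,1,1,1,1,1,1,1).

Boundary ∂_2: C_2 → C_1 sends each 2-simplex [p,q,r] to [q,r] − [p,r] + [p,q]. For instance
  ∂[1,3,6] = [3,6] − [1,6] + [1,3],
  ∂[1,2,6] = [2,6] − [1,6] + [1,2].
As a 27×18 matrix over Z this has rank 18, with invariant factors (1,1,1,1,1,1,1,1,1,1,1,1,1,1,1,1,1,2).

From H_k ≅ ker(∂_k) / im(∂_{k+1}) we obtain:

  H_1: rank ker ∂_1 − rank ∂_2 = (27 − 8) − 18 = 1, and ∂_2 has invariant factor 2 > 1, so H_1 = Z ⊕ Z/2Z.

H_1 ≅ Z ⊕ Z/2Z.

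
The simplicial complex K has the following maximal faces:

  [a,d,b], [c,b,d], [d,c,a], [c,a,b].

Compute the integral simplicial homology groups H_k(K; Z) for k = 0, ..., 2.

H_0 ≅ Z,  H_1 = 0,  H_2 ≅ Z.

Order the vertices as a < b < c < d. Listing each simplex with vertices in this order, K has dimension 2 with simplices:

  0-simplices (4): a, b, c, d
  1-simplices (6): ab, ac, ad, bc, bd, cd
  2-simplices (4): abc, abd, acd, bcd

giving chain groups C_0 ≅ Z^4, C_1 ≅ Z^6, C_2 ≅ Z^4.

Boundary ∂_1: C_1 → C_0 sends each edge [p,q] (with p < q) to q − p. For instance
  ∂bc = c − b.
The 4×6 boundary matrix has rank 3 and Smith normal form diag(1,1,1).

The boundary map ∂_2: C_2 → C_1 acts by ∂[p,q,r] = [q,r] − [p,r] + [p,q]. For instance
  ∂bcd = cd − bd + bc,
  ∂acd = cd − ad + ac.
The 6×4 boundary matrix has rank 3 and Smith normal form diag(1,1,1).

Computing H_k = (kernel of ∂_k) / (image of ∂_{k+1}):

  H_0: rank C_0 − rank ∂_1 = 4 − 3 = 1, and the invariant factors of ∂_1 are all 1, so H_0 = Z.
  H_1: rank ker ∂_1 − rank ∂_2 = (6 − 3) − 3 = 0, and the invariant factors of ∂_2 are all 1, so H_1 = 0.
  H_2: rank ker ∂_2 − rank ∂_3 = (4 − 3) − 0 = 1, and there is no ∂_3, so H_2 = Z.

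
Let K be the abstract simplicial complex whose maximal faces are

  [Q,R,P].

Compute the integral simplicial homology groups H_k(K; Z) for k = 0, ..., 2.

H_0 ≅ Z,  H_1 = 0,  H_2 = 0.

Take the total order P < Q < R on the vertex set. Then K (dimension 2) consists of the simplices:

  0-simplices (3): P, Q, R
  1-simplices (3): PQ, PR, QR
  2-simplices (1): PQR

giving chain groups C_0 ≅ Z^3, C_1 ≅ Z^3, C_2 ≅ Z^1.

The boundary map ∂_1: C_1 → C_0 is given by ∂[p,q] = [q] − [p]. For instance
  ∂PQ = Q − P.
This gives a 3×3 integer matrix of rank 2; reducing to Smith normal form yields diagonal entries (1,1).

∂_2: C_2 → C_1 acts by ∂[p,q,r] = [q,r] − [p,r] + [p,q]. For instance
  ∂PQR = QR − PR + PQ.
This gives a 3×1 integer matrix of rank 1; reducing to Smith normal form yields diagonal entries (1).

Reading off H_k = ker ∂_k / im ∂_{k+1}:

  H_0: rank C_0 − rank ∂_1 = 3 − 2 = 1, and the invariant factors of ∂_1 are all 1, so H_0 ≅ Z.
  H_1: rank ker ∂_1 − rank ∂_2 = (3 − 2) − 1 = 0, and the invariant factors of ∂_2 are all 1, so H_1 ≅ 0.
  H_2: rank ker ∂_2 − rank ∂_3 = (1 − 1) − 0 = 0, and there is no ∂_3, so H_2 ≅ 0.

(K is a triangulation of the 2-simplex.)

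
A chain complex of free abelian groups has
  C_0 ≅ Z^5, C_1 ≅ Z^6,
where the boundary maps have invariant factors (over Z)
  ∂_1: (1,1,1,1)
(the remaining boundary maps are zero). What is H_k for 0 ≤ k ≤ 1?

H_0: b_0 = 5 − 0 − 4 = 1; torsion from ∂_1 factors > 1: none. So H_0 ≅ Z.
H_1: b_1 = 6 − 4 − 0 = 2; torsion from ∂_2 factors > 1: none. So H_1 ≅ Z^2.

H_0 ≅ Z,  H_1 ≅ Z^2.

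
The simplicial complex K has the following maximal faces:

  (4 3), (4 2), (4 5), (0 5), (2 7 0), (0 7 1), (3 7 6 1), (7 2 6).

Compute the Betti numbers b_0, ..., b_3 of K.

b_0 = 1, b_1 = 2, b_2 = 0, b_3 = 0.

Order the vertices as 0 < 1 < 2 < 3 < 4 < 5 < 6 < 7. Listing each simplex with vertices in this order, K has dimension 3 with simplices:

  0-simplices (8): [0], [1], [2], [3], [4], [5], [6], [7]
  1-simplices (15): [0,1], [0,2], [0,5], [0,7], [1,3], [1,6], [1,7], [2,4], [2,6], [2,7], [3,4], [3,6], [3,7], [4,5], [6,7]
  2-simplices (7): [0,1,7], [0,2,7], [1,3,6], [1,3,7], [1,6,7], [2,6,7], [3,6,7]
  3-simplices (1): [1,3,6,7]

so the chain groups are C_0 ≅ Z^8, C_1 ≅ Z^15, C_2 ≅ Z^7, C_3 ≅ Z^1.

Boundary ∂_1: C_1 → C_0 sends each edge [p,q] (with p < q) to q − p. For instance
  ∂[1,6] = [6] − [1].
As a 8×15 matrix over Z this has rank 7, with invariant factors (1,1,1,1,1,1,1).

∂_2: C_2 → C_1 maps a triangle to the signed sum of its edges. For instance
  ∂[1,6,7] = [6,7] − [1,7] + [1,6],
  ∂[2,6,7] = [6,7] − [2,7] + [2,6].
This gives a 15×7 integer matrix of rank 6; reducing to Smith normal form yields diagonal entries (1,1,1,1,1,1).

Boundary ∂_3: C_3 → C_2 sends each 3-simplex σ to the alternating sum Σ_i (−1)^i (σ with its i-th vertex removed). For instance
  ∂[1,3,6,7] = [3,6,7] − [1,6,7] + [1,3,7] − [1,3,6].
The 7×1 boundary matrix has rank 1 and Smith normal form diag(1).

Computing H_k = (kernel of ∂_k) / (image of ∂_{k+1}):

  H_0: rank C_0 − rank ∂_1 = 8 − 7 = 1, and the invariant factors of ∂_1 are all 1, so H_0 = Z.
  H_1: rank ker ∂_1 − rank ∂_2 = (15 − 7) − 6 = 2, and the invariant factors of ∂_2 are all 1, so H_1 = Z^2.
  H_2: rank ker ∂_2 − rank ∂_3 = (7 − 6) − 1 = 0, and the invariant factors of ∂_3 are all 1, so H_2 = 0.
  H_3: rank ker ∂_3 − rank ∂_4 = (1 − 1) − 0 = 0, and there is no ∂_4, so H_3 = 0.

Hence the Betti numbers are b_0 = 1, b_1 = 2, b_2 = 0, b_3 = 0.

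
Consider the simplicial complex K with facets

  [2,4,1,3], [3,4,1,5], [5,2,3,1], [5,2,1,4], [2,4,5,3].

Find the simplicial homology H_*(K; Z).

H_0 ≅ Z,  H_1 = 0,  H_2 = 0,  H_3 ≅ Z.

Fix the vertex order 1 < 2 < 3 < 4 < 5 and write every simplex with vertices in increasing order. Then dim K = 3 and the simplices of K are:

  0-simplices (5): [1], [2], [3], [4], [5]
  1-simplices (10): [1,2], [1,3], [1,4], [1,5], [2,3], [2,4], [2,5], [3,4], [3,5], [4,5]
  2-simplices (10): [1,2,3], [1,2,4], [1,2,5], [1,3,4], [1,3,5], [1,4,5], [2,3,4], [2,3,5], [2,4,5], [3,4,5]
  3-simplices (5): [1,2,3,4], [1,2,3,5], [1,2,4,5], [1,3,4,5], [2,3,4,5]

giving chain groups C_0 ≅ Z^5, C_1 ≅ Z^10, C_2 ≅ Z^10, C_3 ≅ Z^5.

Boundary ∂_1: C_1 → C_0 maps an edge to its endpoints' difference, ∂[p,q] = q − p. For instance
  ∂[3,5] = [5] − [3].
The resulting 5×10 matrix has rank 4, and its Smith normal form has invariant factors (1,1,1,1).

The boundary map ∂_2: C_2 → C_1 sends each 2-simplex [p,q,r] to [q,r] − [p,r] + [p,q]. For instance
  ∂[1,2,3] = [2,3] − [1,3] + [1,2],
  ∂[1,3,5] = [3,5] − [1,5] + [1,3].
As a 10×10 matrix over Z this has rank 6, with invariant factors (1,1,1,1,1,1).

Boundary ∂_3: C_3 → C_2 sends each 3-simplex σ to the alternating sum Σ_i (−1)^i (σ with its i-th vertex removed). For instance
  ∂[1,2,4,5] = [2,4,5] − [1,4,5] + [1,2,5] − [1,2,4],
  ∂[2,3,4,5] = [3,4,5] − [2,4,5] + [2,3,5] − [2,3,4].
The 10×5 boundary matrix has rank 4 and Smith normal form diag(1,1,1,1).

Reading off H_k = ker ∂_k / im ∂_{k+1}:

  H_0: rank C_0 − rank ∂_1 = 5 − 4 = 1, and the invariant factors of ∂_1 are all 1, so H_0 ≅ Z.
  H_1: rank ker ∂_1 − rank ∂_2 = (10 − 4) − 6 = 0, and the invariant factors of ∂_2 are all 1, so H_1 ≅ 0.
  H_2: rank ker ∂_2 − rank ∂_3 = (10 − 6) − 4 = 0, and the invariant factors of ∂_3 are all 1, so H_2 ≅ 0.
  H_3: rank ker ∂_3 − rank ∂_4 = (5 − 4) − 0 = 1, and there is no ∂_4, so H_3 ≅ Z.

(K is a triangulation of the 3-sphere S^3.)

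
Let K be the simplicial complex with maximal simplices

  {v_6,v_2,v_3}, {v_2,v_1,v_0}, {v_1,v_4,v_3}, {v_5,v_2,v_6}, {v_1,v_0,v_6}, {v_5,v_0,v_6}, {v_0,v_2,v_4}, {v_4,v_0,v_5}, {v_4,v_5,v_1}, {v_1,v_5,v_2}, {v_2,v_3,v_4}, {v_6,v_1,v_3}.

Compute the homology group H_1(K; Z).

H_1 ≅ Z/2Z.

We work with the vertex ordering v_0 < v_1 < v_2 < v_3 < v_4 < v_5 < v_6. The simplices of K, each written with vertices in increasing order, are:

  0-simplices (7): [v_0], [v_1], [v_2], [v_3], [v_4], [v_5], [v_6]
  1-simplices (18): (18 of them)
  2-simplices (12): (12 of them)

giving chain groups C_0 ≅ Z^7, C_1 ≅ Z^18, C_2 ≅ Z^12.

The boundary map ∂_1: C_1 → C_0 is given by ∂[p,q] = [q] − [p]. For instance
  ∂[v_1,v_5] = [v_5] − [v_1].
The 7×18 boundary matrix has rank 6 and Smith normal form diag(1,1,1,1,1,1).

The boundary map ∂_2: C_2 → C_1 acts by ∂[p,q,r] = [q,r] − [p,r] + [p,q]. For instance
  ∂[v_2,v_5,v_6] = [v_5,v_6] − [v_2,v_6] + [v_2,v_5],
  ∂[v_0,v_5,v_6] = [v_5,v_6] − [v_0,v_6] + [v_0,v_5].
This gives a 18×12 integer matrix of rank 12; reducing to Smith normal form yields diagonal entries (1,1,1,1,1,1,1,1,1,1,1,2).

Now H_k = ker ∂_k / im ∂_{k+1}, so:

  H_1: rank ker ∂_1 − rank ∂_2 = (18 − 6) − 12 = 0, and ∂_2 has invariant factor 2 > 1, so H_1 ≅ Z/2Z.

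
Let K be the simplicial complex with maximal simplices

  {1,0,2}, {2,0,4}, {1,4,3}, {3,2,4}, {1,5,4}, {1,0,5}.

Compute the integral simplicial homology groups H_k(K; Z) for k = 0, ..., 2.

Fix the vertex order 0 < 1 < 2 < 3 < 4 < 5 and write every simplex with vertices in increasing order. Then dim K = 2 and the simplices of K are:

  0-simplices (6): [0], [1], [2], [3], [4], [5]
  1-simplices (12): [0,1], [0,2], [0,4], [0,5], [1,2], [1,3], [1,4], [1,5], [2,3], [2,4], [3,4], [4,5]
  2-simplices (6): [0,1,2], [0,1,5], [0,2,4], [1,3,4], [1,4,5], [2,3,4]

giving chain groups C_0 ≅ Z^6, C_1 ≅ Z^12, C_2 ≅ Z^6.

Boundary ∂_1: C_1 → C_0 is given by ∂[p,q] = [q] − [p].
The 6×12 boundary matrix has rank 5 and Smith normal form diag(1,1,1,1,1).

Boundary ∂_2: C_2 → C_1 maps a triangle to the signed sum of its edges. For instance
  ∂[0,1,5] = [1,5] − [0,5] + [0,1],
  ∂[1,4,5] = [4,5] − [1,5] + [1,4].
As a 12×6 matrix over Z this has rank 6, with invariant factors (1,1,1,1,1,1).

From H_k ≅ ker(∂_k) / im(∂_{k+1}) we obtain:

  H_0: rank C_0 − rank ∂_1 = 6 − 5 = 1, and the invariant factors of ∂_1 are all 1, so H_0 = Z.
  H_1: rank ker ∂_1 − rank ∂_2 = (12 − 5) − 6 = 1, and the invariant factors of ∂_2 are all 1, so H_1 = Z.
  H_2: rank ker ∂_2 − rank ∂_3 = (6 − 6) − 0 = 0, and there is no ∂_3, so H_2 = 0.

As a check, the Euler characteristic is 6 − 12 + 6 = 0, which agrees with 1 − 1 + 0 = 0.

H_0 = Z,  H_1 = Z,  H_2 = 0.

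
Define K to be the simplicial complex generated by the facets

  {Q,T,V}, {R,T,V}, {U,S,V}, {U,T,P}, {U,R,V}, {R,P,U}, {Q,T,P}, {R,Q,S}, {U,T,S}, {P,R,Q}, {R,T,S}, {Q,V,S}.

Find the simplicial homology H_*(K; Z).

We work with the vertex ordering P < Q < R < S < T < U < V. The simplices of K, each written with vertices in increasing order, are:

  0-simplices (7): P, Q, R, S, T, U, V
  1-simplices (18): PQ, PR, PT, PU, QR, QS, QT, QV, RS, RT, RU, RV, ST, SU, SV, TU, TV, UV
  2-simplices (12): PQR, PQT, PRU, PTU, QRS, QSV, QTV, RST, RTV, RUV, STU, SUV

giving chain groups C_0 ≅ Z^7, C_1 ≅ Z^18, C_2 ≅ Z^12.

The boundary map ∂_1: C_1 → C_0 maps an edge to its endpoints' difference, ∂[p,q] = q − p.
This gives a 7×18 integer matrix of rank 6; reducing to Smith normal form yields diagonal entries (1,1,1,1,1,1).

The boundary map ∂_2: C_2 → C_1 sends each 2-simplex [p,q,r] to [q,r] − [p,r] + [p,q]. For instance
  ∂QTV = TV − QV + QT,
  ∂STU = TU − SU + ST.
The 18×12 boundary matrix has rank 12 and Smith normal form diag(1,1,1,1,1,1,1,1,1,1,1,2).

Now H_k = ker ∂_k / im ∂_{k+1}, so:

  H_0: rank C_0 − rank ∂_1 = 7 − 6 = 1, and the invariant factors of ∂_1 are all 1, so H_0 = Z.
  H_1: rank ker ∂_1 − rank ∂_2 = (18 − 6) − 12 = 0, and ∂_2 has invariant factor 2 > 1, so H_1 = Z_2.
  H_2: rank ker ∂_2 − rank ∂_3 = (12 − 12) − 0 = 0, and there is no ∂_3, so H_2 = 0.

As a check, the Euler characteristic is 7 − 18 + 12 = 1, which agrees with 1 − 0 + 0 = 1.
(K is a triangulation of the real projective plane RP^2.)

H_0 ≅ Z,  H_1 ≅ Z_2,  H_2 = 0.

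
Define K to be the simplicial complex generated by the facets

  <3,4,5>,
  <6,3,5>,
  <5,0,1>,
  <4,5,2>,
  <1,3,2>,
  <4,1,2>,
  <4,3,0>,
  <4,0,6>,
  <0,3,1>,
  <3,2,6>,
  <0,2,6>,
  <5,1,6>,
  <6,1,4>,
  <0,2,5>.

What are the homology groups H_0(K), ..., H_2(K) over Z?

K has 7 vertices, 21 edges, 14 triangles.
rank ∂_0 = 0, rank ∂_1 = 6 ⇒ b_0 = 7 − 0 − 6 = 1; all invariant factors of ∂_1 are 1 so no torsion. So H_0 ≅ Z.
rank ∂_1 = 6, rank ∂_2 = 13 ⇒ b_1 = 21 − 6 − 13 = 2; all invariant factors of ∂_2 are 1 so no torsion. So H_1 ≅ Z^2.
rank ∂_2 = 13, rank ∂_3 = 0 ⇒ b_2 = 14 − 13 − 0 = 1. So H_2 ≅ Z.

H_0 = Z,  H_1 = Z^2,  H_2 = Z.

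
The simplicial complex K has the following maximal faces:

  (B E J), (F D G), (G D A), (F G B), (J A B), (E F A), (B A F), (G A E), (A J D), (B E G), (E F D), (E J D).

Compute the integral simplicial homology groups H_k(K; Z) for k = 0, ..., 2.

We work with the vertex ordering A < B < D < E < F < G < J. The simplices of K, each written with vertices in increasing order, are:

  0-simplices (7): A, B, D, E, F, G, J
  1-simplices (18): AB, AD, AE, AF, AG, AJ, BE, BF, BG, BJ, DE, DF, DG, DJ, EF, EG, EJ, FG
  2-simplices (12): ABF, ABJ, ADG, ADJ, AEF, AEG, BEG, BEJ, BFG, DEF, DEJ, DFG

Hence C_0 ≅ Z^7, C_1 ≅ Z^18, C_2 ≅ Z^12.

The boundary map ∂_1: C_1 → C_0 is given by ∂[p,q] = [q] − [p].
The 7×18 boundary matrix has rank 6 and Smith normal form diag(1,1,1,1,1,1).

∂_2: C_2 → C_1 sends each 2-simplex [p,q,r] to [q,r] − [p,r] + [p,q]. For instance
  ∂AEG = EG − AG + AE,
  ∂DEJ = EJ − DJ + DE.
The resulting 18×12 matrix has rank 12, and its Smith normal form has invariant factors (1,1,1,1,1,1,1,1,1,1,1,2).

From H_k ≅ ker(∂_k) / im(∂_{k+1}) we obtain:

  H_0: rank C_0 − rank ∂_1 = 7 − 6 = 1, and the invariant factors of ∂_1 are all 1, so H_0 = Z.
  H_1: rank ker ∂_1 − rank ∂_2 = (18 − 6) − 12 = 0, and ∂_2 has invariant factor 2 > 1, so H_1 = Z/2.
  H_2: rank ker ∂_2 − rank ∂_3 = (12 − 12) − 0 = 0, and there is no ∂_3, so H_2 = 0.

H_0 = Z,  H_1 = Z/2,  H_2 = 0.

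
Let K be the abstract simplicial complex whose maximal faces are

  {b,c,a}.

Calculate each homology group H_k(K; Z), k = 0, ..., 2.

Order the vertices as a < b < c. Listing each simplex with vertices in this order, K has dimension 2 with simplices:

  0-simplices (3): a, b, c
  1-simplices (3): ab, ac, bc
  2-simplices (1): abc

giving chain groups C_0 ≅ Z^3, C_1 ≅ Z^3, C_2 ≅ Z^1.

The boundary map ∂_1: C_1 → C_0 maps an edge to its endpoints' difference, ∂[p,q] = q − p. For instance
  ∂ac = c − a.
The 3×3 boundary matrix has rank 2 and Smith normal form diag(1,1).

∂_2: C_2 → C_1 sends each 2-simplex [p,q,r] to [q,r] − [p,r] + [p,q]. For instance
  ∂abc = bc − ac + ab.
The 3×1 boundary matrix has rank 1 and Smith normal form diag(1).

Now H_k = ker ∂_k / im ∂_{k+1}, so:

  H_0: rank C_0 − rank ∂_1 = 3 − 2 = 1, and the invariant factors of ∂_1 are all 1, so H_0 ≅ Z.
  H_1: rank ker ∂_1 − rank ∂_2 = (3 − 2) − 1 = 0, and the invariant factors of ∂_2 are all 1, so H_1 ≅ 0.
  H_2: rank ker ∂_2 − rank ∂_3 = (1 − 1) − 0 = 0, and there is no ∂_3, so H_2 ≅ 0.

(K is a triangulation of the 2-simplex.)

H_0 ≅ Z,  H_1 = 0,  H_2 = 0.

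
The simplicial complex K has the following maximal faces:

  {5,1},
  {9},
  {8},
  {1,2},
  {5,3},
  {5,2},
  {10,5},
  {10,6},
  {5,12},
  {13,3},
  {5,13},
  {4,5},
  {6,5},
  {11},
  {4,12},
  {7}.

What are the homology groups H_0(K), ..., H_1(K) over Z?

H_0 ≅ Z^5,  H_1 ≅ Z^4.

Take the total order 1 < 2 < 3 < 4 < 5 < 6 < 7 < 8 < 9 < 10 < 11 < 12 < 13 on the vertex set. Then K (dimension 1) consists of the simplices:

  0-simplices (13): [1], [2], [3], [4], [5], [6], [7], [8], [9], [10], [11], [12], [13]
  1-simplices (12): [1,2], [1,5], [2,5], [3,5], [3,13], [4,5], [4,12], [5,6], [5,10], [5,12], [5,13], [6,10]

giving chain groups C_0 ≅ Z^13, C_1 ≅ Z^12.

The boundary map ∂_1: C_1 → C_0 is given by ∂[p,q] = [q] − [p].
The resulting 13×12 matrix has rank 8, and its Smith normal form has invariant factors (1,1,1,1,1,1,1,1).

Now H_k = ker ∂_k / im ∂_{k+1}, so:

  H_0: rank C_0 − rank ∂_1 = 13 − 8 = 5, and the invariant factors of ∂_1 are all 1, so H_0 ≅ Z^5.
  H_1: rank ker ∂_1 − rank ∂_2 = (12 − 8) − 0 = 4, and there is no ∂_2, so H_1 ≅ Z^4.

(K is a triangulation of the disjoint union of a set of 4 points and a wedge of 4 circles.)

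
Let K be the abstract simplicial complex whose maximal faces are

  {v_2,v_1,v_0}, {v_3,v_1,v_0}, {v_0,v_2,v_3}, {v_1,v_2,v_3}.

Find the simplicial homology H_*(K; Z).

Take the total order v_0 < v_1 < v_2 < v_3 on the vertex set. Then K (dimension 2) consists of the simplices:

  0-simplices (4): [v_0], [v_1], [v_2], [v_3]
  1-simplices (6): [v_0,v_1], [v_0,v_2], [v_0,v_3], [v_1,v_2], [v_1,v_3], [v_2,v_3]
  2-simplices (4): [v_0,v_1,v_2], [v_0,v_1,v_3], [v_0,v_2,v_3], [v_1,v_2,v_3]

so the chain groups are C_0 ≅ Z^4, C_1 ≅ Z^6, C_2 ≅ Z^4.

The boundary map ∂_1: C_1 → C_0 sends each edge [p,q] (with p < q) to q − p.
As a 4×6 matrix over Z this has rank 3, with invariant factors (1,1,1).

The boundary map ∂_2: C_2 → C_1 acts by ∂[p,q,r] = [q,r] − [p,r] + [p,q]. For instance
  ∂[v_0,v_1,v_3] = [v_1,v_3] − [v_0,v_3] + [v_0,v_1],
  ∂[v_0,v_1,v_2] = [v_1,v_2] − [v_0,v_2] + [v_0,v_1].
This gives a 6×4 integer matrix of rank 3; reducing to Smith normal form yields diagonal entries (1,1,1).

From H_k ≅ ker(∂_k) / im(∂_{k+1}) we obtain:

  H_0: rank C_0 − rank ∂_1 = 4 − 3 = 1, and the invariant factors of ∂_1 are all 1, so H_0 ≅ Z.
  H_1: rank ker ∂_1 − rank ∂_2 = (6 − 3) − 3 = 0, and the invariant factors of ∂_2 are all 1, so H_1 ≅ 0.
  H_2: rank ker ∂_2 − rank ∂_3 = (4 − 3) − 0 = 1, and there is no ∂_3, so H_2 ≅ Z.

H_0 = Z,  H_1 = 0,  H_2 = Z.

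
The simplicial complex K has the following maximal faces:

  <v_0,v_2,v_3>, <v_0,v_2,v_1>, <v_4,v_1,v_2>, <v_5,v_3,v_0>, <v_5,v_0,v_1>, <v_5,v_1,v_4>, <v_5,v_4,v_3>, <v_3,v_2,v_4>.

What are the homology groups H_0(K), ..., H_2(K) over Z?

H_0 = Z,  H_1 = 0,  H_2 = Z.

Order the vertices as v_0 < v_1 < v_2 < v_3 < v_4 < v_5. Listing each simplex with vertices in this order, K has dimension 2 with simplices:

  0-simplices (6): [v_0], [v_1], [v_2], [v_3], [v_4], [v_5]
  1-simplices (12): [v_0,v_1], [v_0,v_2], [v_0,v_3], [v_0,v_5], [v_1,v_2], [v_1,v_4], [v_1,v_5], [v_2,v_3], [v_2,v_4], [v_3,v_4], [v_3,v_5], [v_4,v_5]
  2-simplices (8): [v_0,v_1,v_2], [v_0,v_1,v_5], [v_0,v_2,v_3], [v_0,v_3,v_5], [v_1,v_2,v_4], [v_1,v_4,v_5], [v_2,v_3,v_4], [v_3,v_4,v_5]

giving chain groups C_0 ≅ Z^6, C_1 ≅ Z^12, C_2 ≅ Z^8.

∂_1: C_1 → C_0 sends each edge [p,q] (with p < q) to q − p. For instance
  ∂[v_0,v_5] = [v_5] − [v_0].
The 6×12 boundary matrix has rank 5 and Smith normal form diag(1,1,1,1,1).

∂_2: C_2 → C_1 maps a triangle to the signed sum of its edges. For instance
  ∂[v_0,v_1,v_5] = [v_1,v_5] − [v_0,v_5] + [v_0,v_1],
  ∂[v_0,v_3,v_5] = [v_3,v_5] − [v_0,v_5] + [v_0,v_3].
The resulting 12×8 matrix has rank 7, and its Smith normal form has invariant factors (1,1,1,1,1,1,1).

Now H_k = ker ∂_k / im ∂_{k+1}, so:

  H_0: rank C_0 − rank ∂_1 = 6 − 5 = 1, and the invariant factors of ∂_1 are all 1, so H_0 = Z.
  H_1: rank ker ∂_1 − rank ∂_2 = (12 − 5) − 7 = 0, and the invariant factors of ∂_2 are all 1, so H_1 = 0.
  H_2: rank ker ∂_2 − rank ∂_3 = (8 − 7) − 0 = 1, and there is no ∂_3, so H_2 = Z.

As a check, the Euler characteristic is 6 − 12 + 8 = 2, which agrees with 1 − 0 + 1 = 2.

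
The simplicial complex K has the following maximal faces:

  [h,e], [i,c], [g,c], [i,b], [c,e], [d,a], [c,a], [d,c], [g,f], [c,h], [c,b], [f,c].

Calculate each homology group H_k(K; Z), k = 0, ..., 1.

H_0 ≅ Z,  H_1 ≅ Z^4.

Take the total order a < b < c < d < e < f < g < h < i on the vertex set. Then K (dimension 1) consists of the simplices:

  0-simplices (9): a, b, c, d, e, f, g, h, i
  1-simplices (12): ac, ad, bc, bi, cd, ce, cf, cg, ch, ci, eh, fg

giving chain groups C_0 ≅ Z^9, C_1 ≅ Z^12.

Boundary ∂_1: C_1 → C_0 is given by ∂[p,q] = [q] − [p].
This gives a 9×12 integer matrix of rank 8; reducing to Smith normal form yields diagonal entries (1,1,1,1,1,1,1,1).

From H_k ≅ ker(∂_k) / im(∂_{k+1}) we obtain:

  H_0: rank C_0 − rank ∂_1 = 9 − 8 = 1, and the invariant factors of ∂_1 are all 1, so H_0 = Z.
  H_1: rank ker ∂_1 − rank ∂_2 = (12 − 8) − 0 = 4, and there is no ∂_2, so H_1 = Z^4.

As a check, the Euler characteristic is 9 − 12 = -3, which agrees with 1 − 4 = -3.
(K is a triangulation of a wedge of 4 circles.)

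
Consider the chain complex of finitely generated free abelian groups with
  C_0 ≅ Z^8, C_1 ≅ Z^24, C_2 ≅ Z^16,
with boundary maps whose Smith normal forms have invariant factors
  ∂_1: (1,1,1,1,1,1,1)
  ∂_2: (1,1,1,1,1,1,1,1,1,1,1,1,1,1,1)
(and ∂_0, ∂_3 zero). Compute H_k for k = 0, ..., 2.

H_0 ≅ Z,  H_1 ≅ Z^2,  H_2 ≅ Z.

H_0: b_0 = 8 − 0 − 7 = 1; torsion from ∂_1 factors > 1: none. So H_0 ≅ Z.
H_1: b_1 = 24 − 7 − 15 = 2; torsion from ∂_2 factors > 1: none. So H_1 ≅ Z^2.
H_2: b_2 = 16 − 15 − 0 = 1; torsion from ∂_3 factors > 1: none. So H_2 ≅ Z.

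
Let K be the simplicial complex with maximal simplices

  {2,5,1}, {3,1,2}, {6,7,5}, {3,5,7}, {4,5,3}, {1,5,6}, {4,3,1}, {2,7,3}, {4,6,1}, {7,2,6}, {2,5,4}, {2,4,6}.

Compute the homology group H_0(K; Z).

H_0 = Z.

Fix the vertex order 1 < 2 < 3 < 4 < 5 < 6 < 7 and write every simplex with vertices in increasing order. Then dim K = 2 and the simplices of K are:

  0-simplices (7): [1], [2], [3], [4], [5], [6], [7]
  1-simplices (18): [1,2], [1,3], [1,4], [1,5], [1,6], [2,3], [2,4], [2,5], [2,6], [2,7], [3,4], [3,5], [3,7], [4,5], [4,6], [5,6], [5,7], [6,7]
  2-simplices (12): [1,2,3], [1,2,5], [1,3,4], [1,4,6], [1,5,6], [2,3,7], [2,4,5], [2,4,6], [2,6,7], [3,4,5], [3,5,7], [5,6,7]

Hence C_0 ≅ Z^7, C_1 ≅ Z^18, C_2 ≅ Z^12.

Boundary ∂_1: C_1 → C_0 maps an edge to its endpoints' difference, ∂[p,q] = q − p. For instance
  ∂[1,5] = [5] − [1].
The resulting 7×18 matrix has rank 6, and its Smith normal form has invariant factors (1,1,1,1,1,1).

∂_2: C_2 → C_1 sends each 2-simplex [p,q,r] to [q,r] − [p,r] + [p,q]. For instance
  ∂[3,5,7] = [5,7] − [3,7] + [3,5],
  ∂[1,3,4] = [3,4] − [1,4] + [1,3].
The 18×12 boundary matrix has rank 12 and Smith normal form diag(1,1,1,1,1,1,1,1,1,1,1,2).

Reading off H_k = ker ∂_k / im ∂_{k+1}:

  H_0: rank C_0 − rank ∂_1 = 7 − 6 = 1, and the invariant factors of ∂_1 are all 1, so H_0 ≅ Z.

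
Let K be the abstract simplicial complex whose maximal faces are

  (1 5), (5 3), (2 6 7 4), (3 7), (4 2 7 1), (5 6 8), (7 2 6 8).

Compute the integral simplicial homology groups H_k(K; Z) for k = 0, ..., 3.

H_0 = Z,  H_1 = Z^2,  H_2 = 0,  H_3 = 0.

Fix the vertex order 1 < 2 < 3 < 4 < 5 < 6 < 7 < 8 and write every simplex with vertices in increasing order. Then dim K = 3 and the simplices of K are:

  0-simplices (8): [1], [2], [3], [4], [5], [6], [7], [8]
  1-simplices (17): [1,2], [1,4], [1,5], [1,7], [2,4], [2,6], [2,7], [2,8], [3,5], [3,7], [4,6], [4,7], [5,6], [5,8], [6,7], [6,8], [7,8]
  2-simplices (11): [1,2,4], [1,2,7], [1,4,7], [2,4,6], [2,4,7], [2,6,7], [2,6,8], [2,7,8], [4,6,7], [5,6,8], [6,7,8]
  3-simplices (3): [1,2,4,7], [2,4,6,7], [2,6,7,8]

so the chain groups are C_0 ≅ Z^8, C_1 ≅ Z^17, C_2 ≅ Z^11, C_3 ≅ Z^3.

Boundary ∂_1: C_1 → C_0 maps an edge to its endpoints' difference, ∂[p,q] = q − p. For instance
  ∂[2,7] = [7] − [2].
This gives a 8×17 integer matrix of rank 7; reducing to Smith normal form yields diagonal entries (1,1,1,1,1,1,1).

The boundary map ∂_2: C_2 → C_1 maps a triangle to the signed sum of its edges. For instance
  ∂[6,7,8] = [7,8] − [6,8] + [6,7],
  ∂[1,2,7] = [2,7] − [1,7] + [1,2].
The 17×11 boundary matrix has rank 8 and Smith normal form diag(1,1,1,1,1,1,1,1).

∂_3: C_3 → C_2 sends each 3-simplex σ to the alternating sum Σ_i (−1)^i (σ with its i-th vertex removed). For instance
  ∂[2,4,6,7] = [4,6,7] − [2,6,7] + [2,4,7] − [2,4,6],
  ∂[1,2,4,7] = [2,4,7] − [1,4,7] + [1,2,7] − [1,2,4].
The resulting 11×3 matrix has rank 3, and its Smith normal form has invariant factors (1,1,1).

Now H_k = ker ∂_k / im ∂_{k+1}, so:

  H_0: rank C_0 − rank ∂_1 = 8 − 7 = 1, and the invariant factors of ∂_1 are all 1, so H_0 ≅ Z.
  H_1: rank ker ∂_1 − rank ∂_2 = (17 − 7) − 8 = 2, and the invariant factors of ∂_2 are all 1, so H_1 ≅ Z^2.
  H_2: rank ker ∂_2 − rank ∂_3 = (11 − 8) − 3 = 0, and the invariant factors of ∂_3 are all 1, so H_2 ≅ 0.
  H_3: rank ker ∂_3 − rank ∂_4 = (3 − 3) − 0 = 0, and there is no ∂_4, so H_3 ≅ 0.

As a check, the Euler characteristic is 8 − 17 + 11 − 3 = -1, which agrees with 1 − 2 + 0 − 0 = -1.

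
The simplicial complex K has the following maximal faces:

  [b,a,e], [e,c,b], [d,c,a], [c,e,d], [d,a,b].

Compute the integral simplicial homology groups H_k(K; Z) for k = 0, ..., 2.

H_0 ≅ Z,  H_1 ≅ Z,  H_2 = 0.

Order the vertices as a < b < c < d < e. Listing each simplex with vertices in this order, K has dimension 2 with simplices:

  0-simplices (5): a, b, c, d, e
  1-simplices (10): ab, ac, ad, ae, bc, bd, be, cd, ce, de
  2-simplices (5): abd, abe, acd, bce, cde

so the chain groups are C_0 ≅ Z^5, C_1 ≅ Z^10, C_2 ≅ Z^5.

∂_1: C_1 → C_0 is given by ∂[p,q] = [q] − [p]. For instance
  ∂cd = d − c.
The resulting 5×10 matrix has rank 4, and its Smith normal form has invariant factors (1,1,1,1).

∂_2: C_2 → C_1 acts by ∂[p,q,r] = [q,r] − [p,r] + [p,q]. For instance
  ∂bce = ce − be + bc,
  ∂abd = bd − ad + ab.
This gives a 10×5 integer matrix of rank 5; reducing to Smith normal form yields diagonal entries (1,1,1,1,1).

Reading off H_k = ker ∂_k / im ∂_{k+1}:

  H_0: rank C_0 − rank ∂_1 = 5 − 4 = 1, and the invariant factors of ∂_1 are all 1, so H_0 = Z.
  H_1: rank ker ∂_1 − rank ∂_2 = (10 − 4) − 5 = 1, and the invariant factors of ∂_2 are all 1, so H_1 = Z.
  H_2: rank ker ∂_2 − rank ∂_3 = (5 − 5) − 0 = 0, and there is no ∂_3, so H_2 = 0.

(K is a triangulation of the Möbius band.)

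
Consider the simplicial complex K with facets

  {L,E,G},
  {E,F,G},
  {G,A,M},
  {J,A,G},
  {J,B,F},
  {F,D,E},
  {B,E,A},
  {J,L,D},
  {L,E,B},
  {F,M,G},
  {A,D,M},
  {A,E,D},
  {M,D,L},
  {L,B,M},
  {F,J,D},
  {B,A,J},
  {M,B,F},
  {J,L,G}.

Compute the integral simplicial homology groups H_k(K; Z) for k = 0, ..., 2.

K has 9 vertices, 27 edges, 18 triangles.
rank ∂_0 = 0, rank ∂_1 = 8 ⇒ b_0 = 9 − 0 − 8 = 1; all invariant factors of ∂_1 are 1 so no torsion. So H_0 ≅ Z.
rank ∂_1 = 8, rank ∂_2 = 17 ⇒ b_1 = 27 − 8 − 17 = 2; all invariant factors of ∂_2 are 1 so no torsion. So H_1 ≅ Z^2.
rank ∂_2 = 17, rank ∂_3 = 0 ⇒ b_2 = 18 − 17 − 0 = 1. So H_2 ≅ Z.

H_0 ≅ Z,  H_1 ≅ Z^2,  H_2 ≅ Z.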